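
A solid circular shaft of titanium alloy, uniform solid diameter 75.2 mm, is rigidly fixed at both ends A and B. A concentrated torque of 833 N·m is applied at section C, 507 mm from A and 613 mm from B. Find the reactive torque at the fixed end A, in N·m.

With uniform GJ and both ends fixed, compatibility θ_AC = θ_CB gives T_A·a = T_B·b, together with T_A + T_B = T₀.
T_A = T₀·b/(a+b) = 833.0·613/1120 = 455.9 N·m; T_B = 377.1 N·m.

456 N·m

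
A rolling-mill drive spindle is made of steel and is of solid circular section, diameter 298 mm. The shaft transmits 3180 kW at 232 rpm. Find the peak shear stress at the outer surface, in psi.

ω = 2π·232/60 = 24.29 rad/s, so T = P/ω = 3180×10³ / 24.29 = 130900 N·m.
J = πd⁴/32 = π(0.298)⁴/32 = 7.742×10^-4 m⁴.
τ_max = T·r/J = 130900 × 0.149 / 7.742×10^-4 = 2.519×10^7 Pa.

3650 psi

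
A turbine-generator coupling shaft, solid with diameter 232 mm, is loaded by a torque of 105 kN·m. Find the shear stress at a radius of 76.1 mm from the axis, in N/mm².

28.1 N/mm²

J = πd⁴/32 = π(0.232)⁴/32 = 2.844×10^-4 m⁴.
Shear stress varies linearly with radius: τ = T·r/J = 105000 × 0.0761 / 2.844×10^-4 = 2.809×10^7 Pa.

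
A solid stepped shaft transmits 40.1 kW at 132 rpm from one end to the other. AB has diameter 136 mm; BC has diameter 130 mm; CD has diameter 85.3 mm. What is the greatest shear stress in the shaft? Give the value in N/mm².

23.8 N/mm²

ω = 2π·132/60 = 13.82 rad/s, so T = P/ω = 40.1×10³ / 13.82 = 2901 N·m.
Under the same torque, τ_max = 16T/(πd³) is largest where d is smallest — segment CD (d = 85.3 mm).
τ_max = 16·2901/(π·(0.0853)³) = 2.380×10^7 Pa.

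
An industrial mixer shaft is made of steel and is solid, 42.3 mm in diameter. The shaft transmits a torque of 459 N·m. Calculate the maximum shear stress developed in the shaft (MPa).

30.9 MPa

J = πd⁴/32 = π(0.0423)⁴/32 = 3.143×10^-7 m⁴.
τ_max = T·r/J = 459.0 × 0.0211 / 3.143×10^-7 = 3.089×10^7 Pa.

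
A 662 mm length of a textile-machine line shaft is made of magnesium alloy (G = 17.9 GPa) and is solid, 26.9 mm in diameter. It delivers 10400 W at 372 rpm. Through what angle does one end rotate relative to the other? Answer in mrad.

ω = 2π·372/60 = 38.96 rad/s, so T = P/ω = 10400 / 38.96 = 267.0 N·m.
J = πd⁴/32 = π(0.0269)⁴/32 = 5.141×10^-8 m⁴.
θ = T·L/(G·J) = 267.0 × 0.662 / (17.9×10⁹ × 5.141×10^-8) = 0.1921 rad.

192 mrad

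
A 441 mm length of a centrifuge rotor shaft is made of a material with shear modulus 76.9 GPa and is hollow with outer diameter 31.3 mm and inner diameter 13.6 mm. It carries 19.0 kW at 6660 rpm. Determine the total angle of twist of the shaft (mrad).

ω = 2π·6660/60 = 697.4 rad/s, so T = P/ω = 19.0×10³ / 697.4 = 27.24 N·m.
J = π(d_o⁴ − d_i⁴)/32 = π(0.0313⁴ − 0.0136⁴)/32 = 9.087×10^-8 m⁴.
θ = T·L/(G·J) = 27.24 × 0.441 / (76.9×10⁹ × 9.087×10^-8) = 1.719×10^-3 rad.

1.72 mrad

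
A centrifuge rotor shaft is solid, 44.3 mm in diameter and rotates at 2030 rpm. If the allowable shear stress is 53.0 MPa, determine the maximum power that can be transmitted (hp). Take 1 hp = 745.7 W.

J = πd⁴/32 = π(0.0443)⁴/32 = 3.781×10^-7 m⁴.
T_max = τ_allow·J/r = 5.30×10^7 × 3.781×10^-7 / 0.0221 = 904.7 N·m.
ω = 2π·2030/60 = 212.6 rad/s, so P_max = T_max·ω = 1.923×10^5 W.

258 hp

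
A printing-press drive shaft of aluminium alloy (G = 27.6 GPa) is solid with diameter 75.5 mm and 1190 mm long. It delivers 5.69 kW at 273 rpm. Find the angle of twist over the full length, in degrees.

0.154°

ω = 2π·273/60 = 28.59 rad/s, so T = P/ω = 5.69×10³ / 28.59 = 199.0 N·m.
J = πd⁴/32 = π(0.0755)⁴/32 = 3.190×10^-6 m⁴.
θ = T·L/(G·J) = 199.0 × 1.19 / (27.6×10⁹ × 3.190×10^-6) = 2.690×10^-3 rad.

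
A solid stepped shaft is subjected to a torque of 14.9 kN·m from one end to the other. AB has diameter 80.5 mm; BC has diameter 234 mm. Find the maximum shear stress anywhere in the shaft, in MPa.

145 MPa

Under the same torque, τ_max = 16T/(πd³) is largest where d is smallest — segment AB (d = 80.5 mm).
τ_max = 16·14900/(π·(0.0805)³) = 1.455×10^8 Pa.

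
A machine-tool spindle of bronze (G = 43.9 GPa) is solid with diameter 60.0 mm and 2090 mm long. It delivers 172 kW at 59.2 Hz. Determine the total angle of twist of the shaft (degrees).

0.991°

ω = 2π·59.2 = 372.0 rad/s, so T = P/ω = 172×10³ / 372.0 = 462.4 N·m.
J = πd⁴/32 = π(0.0600)⁴/32 = 1.272×10^-6 m⁴.
θ = T·L/(G·J) = 462.4 × 2.09 / (43.9×10⁹ × 1.272×10^-6) = 0.01730 rad.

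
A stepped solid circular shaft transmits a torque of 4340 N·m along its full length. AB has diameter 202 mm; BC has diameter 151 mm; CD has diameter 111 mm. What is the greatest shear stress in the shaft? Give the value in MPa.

16.2 MPa

Under the same torque, τ_max = 16T/(πd³) is largest where d is smallest — segment CD (d = 111 mm).
τ_max = 16·4340/(π·(0.111)³) = 1.616×10^7 Pa.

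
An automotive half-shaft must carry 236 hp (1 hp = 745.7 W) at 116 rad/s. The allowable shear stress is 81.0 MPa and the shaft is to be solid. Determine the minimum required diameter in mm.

45.7 mm

ω = 116 rad/s, so T = P/ω = 236×745.7 / 116.0 = 1517 N·m.
For a solid shaft τ_max = 16T/(πd³), so d = (16T/(π τ_allow))^(1/3) = (16·1517/(π·8.10×10^7))^(1/3) = 0.04569 m.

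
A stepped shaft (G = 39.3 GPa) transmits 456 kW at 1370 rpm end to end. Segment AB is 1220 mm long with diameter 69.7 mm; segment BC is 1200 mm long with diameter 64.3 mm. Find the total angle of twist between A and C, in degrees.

5.75°

ω = 2π·1370/60 = 143.5 rad/s, so T = P/ω = 456×10³ / 143.5 = 3178 N·m.
J_AB = π(0.0697)⁴/32 = 2.32×10^-6 m⁴; J_BC = π(0.0643)⁴/32 = 1.68×10^-6 m⁴.
θ = (T/G)·Σ L_i/J_i = (3178/39.3×10⁹)·(1.22/2.32×10^-6 + 1.20/1.68×10^-6) = 0.1004 rad.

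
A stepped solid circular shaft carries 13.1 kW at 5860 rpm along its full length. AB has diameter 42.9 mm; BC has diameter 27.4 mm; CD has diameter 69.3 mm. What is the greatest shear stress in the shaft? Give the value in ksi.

0.767 ksi

ω = 2π·5860/60 = 613.7 rad/s, so T = P/ω = 13.1×10³ / 613.7 = 21.35 N·m.
Under the same torque, τ_max = 16T/(πd³) is largest where d is smallest — segment BC (d = 27.4 mm).
τ_max = 16·21.35/(π·(0.0274)³) = 5.285×10^6 Pa.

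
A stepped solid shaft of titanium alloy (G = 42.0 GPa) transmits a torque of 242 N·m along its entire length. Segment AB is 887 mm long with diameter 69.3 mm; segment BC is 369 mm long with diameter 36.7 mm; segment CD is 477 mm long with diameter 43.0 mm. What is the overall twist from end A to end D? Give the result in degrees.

J_AB = π(0.0693)⁴/32 = 2.26×10^-6 m⁴; J_BC = π(0.0367)⁴/32 = 1.78×10^-7 m⁴; J_CD = π(0.0430)⁴/32 = 3.36×10^-7 m⁴.
θ = (T/G)·Σ L_i/J_i = (242.0/42.0×10⁹)·(0.887/2.26×10^-6 + 0.369/1.78×10^-7 + 0.477/3.36×10^-7) = 0.02238 rad.

1.28°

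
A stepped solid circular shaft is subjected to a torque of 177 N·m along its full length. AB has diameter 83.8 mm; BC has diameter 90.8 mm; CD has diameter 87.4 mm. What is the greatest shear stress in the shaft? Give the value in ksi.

0.222 ksi

Under the same torque, τ_max = 16T/(πd³) is largest where d is smallest — segment AB (d = 83.8 mm).
τ_max = 16·177.0/(π·(0.0838)³) = 1.532×10^6 Pa.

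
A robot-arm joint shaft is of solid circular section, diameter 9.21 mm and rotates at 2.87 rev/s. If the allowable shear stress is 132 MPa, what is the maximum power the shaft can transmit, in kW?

0.365 kW

J = πd⁴/32 = π(0.00921)⁴/32 = 7.064×10^-10 m⁴.
T_max = τ_allow·J/r = 1.32×10^8 × 7.064×10^-10 / 0.00461 = 20.25 N·m.
ω = 2π·2.87 = 18.03 rad/s, so P_max = T_max·ω = 365.1 W.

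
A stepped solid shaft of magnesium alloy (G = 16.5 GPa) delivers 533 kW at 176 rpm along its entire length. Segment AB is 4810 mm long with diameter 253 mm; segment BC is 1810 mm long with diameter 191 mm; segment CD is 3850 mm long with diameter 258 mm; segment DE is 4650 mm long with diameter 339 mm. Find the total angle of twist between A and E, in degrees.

ω = 2π·176/60 = 18.43 rad/s, so T = P/ω = 533×10³ / 18.43 = 28920 N·m.
J_AB = π(0.253)⁴/32 = 4.02×10^-4 m⁴; J_BC = π(0.191)⁴/32 = 1.31×10^-4 m⁴; J_CD = π(0.258)⁴/32 = 4.35×10^-4 m⁴; J_DE = π(0.339)⁴/32 = 1.30×10^-3 m⁴.
θ = (T/G)·Σ L_i/J_i = (28920/16.5×10⁹)·(4.81/4.02×10^-4 + 1.81/1.31×10^-4 + 3.85/4.35×10^-4 + 4.65/1.30×10^-3) = 0.06704 rad.

3.84°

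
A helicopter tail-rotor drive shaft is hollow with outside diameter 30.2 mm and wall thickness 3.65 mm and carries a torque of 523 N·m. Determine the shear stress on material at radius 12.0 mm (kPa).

J = π(d_o⁴ − d_i⁴)/32 = π(0.0302⁴ − 0.0229⁴)/32 = 5.466×10^-8 m⁴.
Shear stress varies linearly with radius: τ = T·r/J = 523.0 × 0.0120 / 5.466×10^-8 = 1.148×10^8 Pa.

115000 kPa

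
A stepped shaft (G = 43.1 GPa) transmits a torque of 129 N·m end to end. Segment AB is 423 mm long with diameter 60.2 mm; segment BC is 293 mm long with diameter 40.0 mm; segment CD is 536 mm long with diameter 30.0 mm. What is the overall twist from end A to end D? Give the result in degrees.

1.41°

J_AB = π(0.0602)⁴/32 = 1.29×10^-6 m⁴; J_BC = π(0.0400)⁴/32 = 2.51×10^-7 m⁴; J_CD = π(0.0300)⁴/32 = 7.95×10^-8 m⁴.
θ = (T/G)·Σ L_i/J_i = (129.0/43.1×10⁹)·(0.423/1.29×10^-6 + 0.293/2.51×10^-7 + 0.536/7.95×10^-8) = 0.02465 rad.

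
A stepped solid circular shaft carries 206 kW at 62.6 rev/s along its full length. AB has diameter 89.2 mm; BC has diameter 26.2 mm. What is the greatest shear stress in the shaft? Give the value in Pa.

ω = 2π·62.6 = 393.3 rad/s, so T = P/ω = 206×10³ / 393.3 = 523.7 N·m.
Under the same torque, τ_max = 16T/(πd³) is largest where d is smallest — segment BC (d = 26.2 mm).
τ_max = 16·523.7/(π·(0.0262)³) = 1.483×10^8 Pa.

1.48e8 Pa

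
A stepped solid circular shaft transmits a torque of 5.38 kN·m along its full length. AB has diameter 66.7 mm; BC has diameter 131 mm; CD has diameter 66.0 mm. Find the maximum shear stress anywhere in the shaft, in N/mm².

95.3 N/mm²

Under the same torque, τ_max = 16T/(πd³) is largest where d is smallest — segment CD (d = 66.0 mm).
τ_max = 16·5380/(π·(0.0660)³) = 9.531×10^7 Pa.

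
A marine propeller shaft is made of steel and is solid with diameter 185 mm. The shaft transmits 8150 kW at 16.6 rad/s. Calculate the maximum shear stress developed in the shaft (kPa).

ω = 16.6 rad/s, so T = P/ω = 8150×10³ / 16.60 = 491000 N·m.
J = πd⁴/32 = π(0.185)⁴/32 = 1.150×10^-4 m⁴.
τ_max = T·r/J = 491000 × 0.0925 / 1.150×10^-4 = 3.949×10^8 Pa.

395000 kPa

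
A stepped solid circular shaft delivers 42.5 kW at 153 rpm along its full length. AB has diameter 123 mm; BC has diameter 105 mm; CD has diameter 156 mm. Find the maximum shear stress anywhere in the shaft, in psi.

1690 psi

ω = 2π·153/60 = 16.02 rad/s, so T = P/ω = 42.5×10³ / 16.02 = 2653 N·m.
Under the same torque, τ_max = 16T/(πd³) is largest where d is smallest — segment BC (d = 105 mm).
τ_max = 16·2653/(π·(0.105)³) = 1.167×10^7 Pa.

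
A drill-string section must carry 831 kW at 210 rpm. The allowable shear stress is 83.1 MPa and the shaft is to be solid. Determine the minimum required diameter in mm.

ω = 2π·210/60 = 21.99 rad/s, so T = P/ω = 831×10³ / 21.99 = 37790 N·m.
For a solid shaft τ_max = 16T/(πd³), so d = (16T/(π τ_allow))^(1/3) = (16·37790/(π·8.31×10^7))^(1/3) = 0.1323 m.

132 mm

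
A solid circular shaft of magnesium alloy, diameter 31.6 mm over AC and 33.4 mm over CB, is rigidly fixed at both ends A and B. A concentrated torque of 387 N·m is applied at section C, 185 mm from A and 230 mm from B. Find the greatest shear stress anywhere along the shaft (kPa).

Compatibility: T_A·a/J_AC = T_B·b/J_CB with T_A + T_B = T₀.
J_AC = 9.79×10^-8 m⁴, J_CB = 1.22×10^-7 m⁴, so T_A = T₀·(J_AC/a)/((J_AC/a)+(J_CB/b)) = 193.1 N·m, T_B = 193.9 N·m.
τ in each portion: τ_AC = 3.12×10^7 Pa, τ_CB = 2.65×10^7 Pa; maximum is in AC.
τ_max = T_AC·r/J = 193.1·0.0158/9.79×10^-8 = 3.117×10^7 Pa.

31200 kPa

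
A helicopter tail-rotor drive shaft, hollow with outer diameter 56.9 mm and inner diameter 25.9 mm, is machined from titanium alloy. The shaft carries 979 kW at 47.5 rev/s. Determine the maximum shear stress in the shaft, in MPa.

94.8 MPa

ω = 2π·47.5 = 298.5 rad/s, so T = P/ω = 979×10³ / 298.5 = 3280 N·m.
J = π(d_o⁴ − d_i⁴)/32 = π(0.0569⁴ − 0.0259⁴)/32 = 9.849×10^-7 m⁴.
τ_max = T·r/J = 3280 × 0.0284 / 9.849×10^-7 = 9.475×10^7 Pa.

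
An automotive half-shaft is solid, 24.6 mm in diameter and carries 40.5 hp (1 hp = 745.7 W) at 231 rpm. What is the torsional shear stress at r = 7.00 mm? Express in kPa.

ω = 2π·231/60 = 24.19 rad/s, so T = P/ω = 40.5×745.7 / 24.19 = 1248 N·m.
J = πd⁴/32 = π(0.0246)⁴/32 = 3.595×10^-8 m⁴.
Shear stress varies linearly with radius: τ = T·r/J = 1248 × 0.00700 / 3.595×10^-8 = 2.431×10^8 Pa.

243000 kPa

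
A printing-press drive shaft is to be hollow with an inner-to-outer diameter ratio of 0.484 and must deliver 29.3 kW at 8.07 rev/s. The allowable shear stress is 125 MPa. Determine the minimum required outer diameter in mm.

29.2 mm

ω = 2π·8.07 = 50.71 rad/s, so T = P/ω = 29.3×10³ / 50.71 = 577.8 N·m.
For a hollow shaft with d_i/d_o = 0.484: τ_max = 16T/(π d_o³ (1−k⁴)), so d_o = [16T/(π τ_allow (1−k⁴))]^(1/3) = [16·577.8/(π·1.25×10^8·0.9451)]^(1/3) = 0.02921 m.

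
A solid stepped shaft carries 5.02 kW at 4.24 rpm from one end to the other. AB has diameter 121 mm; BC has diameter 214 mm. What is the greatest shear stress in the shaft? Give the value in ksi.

4.71 ksi

ω = 2π·4.24/60 = 0.4440 rad/s, so T = P/ω = 5.02×10³ / 0.4440 = 11310 N·m.
Under the same torque, τ_max = 16T/(πd³) is largest where d is smallest — segment AB (d = 121 mm).
τ_max = 16·11310/(π·(0.121)³) = 3.250×10^7 Pa.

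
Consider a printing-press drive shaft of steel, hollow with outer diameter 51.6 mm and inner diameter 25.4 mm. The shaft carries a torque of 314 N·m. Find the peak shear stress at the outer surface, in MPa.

J = π(d_o⁴ − d_i⁴)/32 = π(0.0516⁴ − 0.0254⁴)/32 = 6.551×10^-7 m⁴.
τ_max = T·r/J = 314.0 × 0.0258 / 6.551×10^-7 = 1.237×10^7 Pa.

12.4 MPa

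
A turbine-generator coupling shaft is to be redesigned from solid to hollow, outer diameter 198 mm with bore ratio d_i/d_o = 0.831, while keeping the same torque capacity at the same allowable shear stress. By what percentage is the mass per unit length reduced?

Equal τ_max and T ⇒ the solid shaft needs d_s³ = d_o³(1−k⁴), so d_s = 198·(1−0.831⁴)^(1/3) = 159.5 mm.
Area ratio A_h/A_s = d_o²(1−k²)/d_s² = (1−k²)/(1−k⁴)^(2/3) = 0.4766.
Mass saving = 1 − 0.4766 = 52.3 %.

52.3 %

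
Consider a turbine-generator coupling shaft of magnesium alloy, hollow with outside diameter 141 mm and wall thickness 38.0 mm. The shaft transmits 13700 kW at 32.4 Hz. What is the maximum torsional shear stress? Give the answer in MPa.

128 MPa

ω = 2π·32.4 = 203.6 rad/s, so T = P/ω = 13700×10³ / 203.6 = 67300 N·m.
J = π(d_o⁴ − d_i⁴)/32 = π(0.141⁴ − 0.0650⁴)/32 = 3.705×10^-5 m⁴.
τ_max = T·r/J = 67300 × 0.0705 / 3.705×10^-5 = 1.280×10^8 Pa.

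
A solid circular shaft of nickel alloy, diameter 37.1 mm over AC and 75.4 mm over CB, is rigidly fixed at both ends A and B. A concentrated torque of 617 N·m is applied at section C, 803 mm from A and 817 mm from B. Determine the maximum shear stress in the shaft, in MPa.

6.92 MPa

Compatibility: T_A·a/J_AC = T_B·b/J_CB with T_A + T_B = T₀.
J_AC = 1.86×10^-7 m⁴, J_CB = 3.17×10^-6 m⁴, so T_A = T₀·(J_AC/a)/((J_AC/a)+(J_CB/b)) = 34.73 N·m, T_B = 582.3 N·m.
τ in each portion: τ_AC = 3.46×10^6 Pa, τ_CB = 6.92×10^6 Pa; maximum is in CB.
τ_max = T_CB·r/J = 582.3·0.0377/3.17×10^-6 = 6.918×10^6 Pa.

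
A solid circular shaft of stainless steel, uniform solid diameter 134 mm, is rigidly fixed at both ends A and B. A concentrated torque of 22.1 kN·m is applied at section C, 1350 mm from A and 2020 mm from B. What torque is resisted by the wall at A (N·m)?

13200 N·m

With uniform GJ and both ends fixed, compatibility θ_AC = θ_CB gives T_A·a = T_B·b, together with T_A + T_B = T₀.
T_A = T₀·b/(a+b) = 22100·2020/3370 = 13250 N·m; T_B = 8853 N·m.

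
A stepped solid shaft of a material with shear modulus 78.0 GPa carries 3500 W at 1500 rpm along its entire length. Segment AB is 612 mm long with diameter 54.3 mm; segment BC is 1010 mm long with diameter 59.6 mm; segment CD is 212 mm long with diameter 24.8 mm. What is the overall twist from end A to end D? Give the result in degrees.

0.119°

ω = 2π·1500/60 = 157.1 rad/s, so T = P/ω = 3500 / 157.1 = 22.28 N·m.
J_AB = π(0.0543)⁴/32 = 8.53×10^-7 m⁴; J_BC = π(0.0596)⁴/32 = 1.24×10^-6 m⁴; J_CD = π(0.0248)⁴/32 = 3.71×10^-8 m⁴.
θ = (T/G)·Σ L_i/J_i = (22.28/78.0×10⁹)·(0.612/8.53×10^-7 + 1.01/1.24×10^-6 + 0.212/3.71×10^-8) = 2.068×10^-3 rad.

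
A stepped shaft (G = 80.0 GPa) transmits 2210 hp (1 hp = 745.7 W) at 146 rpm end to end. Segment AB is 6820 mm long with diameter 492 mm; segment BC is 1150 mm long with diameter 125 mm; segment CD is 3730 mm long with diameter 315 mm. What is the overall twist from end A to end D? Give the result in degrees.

ω = 2π·146/60 = 15.29 rad/s, so T = P/ω = 2210×745.7 / 15.29 = 107800 N·m.
J_AB = π(0.492)⁴/32 = 5.75×10^-3 m⁴; J_BC = π(0.125)⁴/32 = 2.40×10^-5 m⁴; J_CD = π(0.315)⁴/32 = 9.67×10^-4 m⁴.
θ = (T/G)·Σ L_i/J_i = (107800/80.0×10⁹)·(6.82/5.75×10^-3 + 1.15/2.40×10^-5 + 3.73/9.67×10^-4) = 0.07144 rad.

4.09°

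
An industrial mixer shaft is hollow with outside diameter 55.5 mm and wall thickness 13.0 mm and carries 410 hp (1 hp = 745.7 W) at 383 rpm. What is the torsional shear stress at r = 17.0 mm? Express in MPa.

151 MPa

ω = 2π·383/60 = 40.11 rad/s, so T = P/ω = 410×745.7 / 40.11 = 7623 N·m.
J = π(d_o⁴ − d_i⁴)/32 = π(0.0555⁴ − 0.0295⁴)/32 = 8.571×10^-7 m⁴.
Shear stress varies linearly with radius: τ = T·r/J = 7623 × 0.0170 / 8.571×10^-7 = 1.512×10^8 Pa.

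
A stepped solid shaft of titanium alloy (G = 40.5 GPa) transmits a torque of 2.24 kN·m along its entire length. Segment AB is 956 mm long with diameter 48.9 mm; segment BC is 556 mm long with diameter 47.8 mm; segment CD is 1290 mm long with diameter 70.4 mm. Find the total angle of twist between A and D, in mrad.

184 mrad

J_AB = π(0.0489)⁴/32 = 5.61×10^-7 m⁴; J_BC = π(0.0478)⁴/32 = 5.13×10^-7 m⁴; J_CD = π(0.0704)⁴/32 = 2.41×10^-6 m⁴.
θ = (T/G)·Σ L_i/J_i = (2240/40.5×10⁹)·(0.956/5.61×10^-7 + 0.556/5.13×10^-7 + 1.29/2.41×10^-6) = 0.1838 rad.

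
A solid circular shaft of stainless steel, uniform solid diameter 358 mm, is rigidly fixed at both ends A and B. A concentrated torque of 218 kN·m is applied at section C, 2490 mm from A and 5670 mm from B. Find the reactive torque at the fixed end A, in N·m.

With uniform GJ and both ends fixed, compatibility θ_AC = θ_CB gives T_A·a = T_B·b, together with T_A + T_B = T₀.
T_A = T₀·b/(a+b) = 218000·5670/8160 = 151500 N·m; T_B = 66520 N·m.

151000 N·m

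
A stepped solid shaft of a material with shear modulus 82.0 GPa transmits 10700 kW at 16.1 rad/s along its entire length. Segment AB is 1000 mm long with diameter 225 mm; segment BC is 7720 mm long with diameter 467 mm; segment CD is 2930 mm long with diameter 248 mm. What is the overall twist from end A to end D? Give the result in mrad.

ω = 16.1 rad/s, so T = P/ω = 10700×10³ / 16.10 = 664600 N·m.
J_AB = π(0.225)⁴/32 = 2.52×10^-4 m⁴; J_BC = π(0.467)⁴/32 = 4.67×10^-3 m⁴; J_CD = π(0.248)⁴/32 = 3.71×10^-4 m⁴.
θ = (T/G)·Σ L_i/J_i = (664600/82.0×10⁹)·(1.00/2.52×10^-4 + 7.72/4.67×10^-3 + 2.93/3.71×10^-4) = 0.1096 rad.

110 mrad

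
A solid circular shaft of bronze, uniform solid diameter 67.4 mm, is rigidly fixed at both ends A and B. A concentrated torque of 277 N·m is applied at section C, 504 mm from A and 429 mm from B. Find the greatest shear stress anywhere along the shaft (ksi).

0.361 ksi

With uniform GJ and both ends fixed, compatibility θ_AC = θ_CB gives T_A·a = T_B·b, together with T_A + T_B = T₀.
T_A = T₀·b/(a+b) = 277.0·429/933.0 = 127.4 N·m; T_B = 149.6 N·m.
τ in each portion: τ_AC = 2.12×10^6 Pa, τ_CB = 2.49×10^6 Pa; maximum is in CB.
τ_max = T_CB·r/J = 149.6·0.0337/2.03×10^-6 = 2.489×10^6 Pa.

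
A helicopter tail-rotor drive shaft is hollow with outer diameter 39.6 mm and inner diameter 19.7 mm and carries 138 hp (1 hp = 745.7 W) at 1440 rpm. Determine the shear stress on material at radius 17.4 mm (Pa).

5.24e7 Pa

ω = 2π·1440/60 = 150.8 rad/s, so T = P/ω = 138×745.7 / 150.8 = 682.4 N·m.
J = π(d_o⁴ − d_i⁴)/32 = π(0.0396⁴ − 0.0197⁴)/32 = 2.266×10^-7 m⁴.
Shear stress varies linearly with radius: τ = T·r/J = 682.4 × 0.0174 / 2.266×10^-7 = 5.239×10^7 Pa.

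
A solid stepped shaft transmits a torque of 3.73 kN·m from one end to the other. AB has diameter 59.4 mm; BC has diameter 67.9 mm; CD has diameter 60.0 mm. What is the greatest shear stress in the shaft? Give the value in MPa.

90.6 MPa

Under the same torque, τ_max = 16T/(πd³) is largest where d is smallest — segment AB (d = 59.4 mm).
τ_max = 16·3730/(π·(0.0594)³) = 9.064×10^7 Pa.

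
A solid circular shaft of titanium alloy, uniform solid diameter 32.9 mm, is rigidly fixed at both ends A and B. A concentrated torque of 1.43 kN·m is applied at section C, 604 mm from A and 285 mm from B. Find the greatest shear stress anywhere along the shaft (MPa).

With uniform GJ and both ends fixed, compatibility θ_AC = θ_CB gives T_A·a = T_B·b, together with T_A + T_B = T₀.
T_A = T₀·b/(a+b) = 1430·285/889.0 = 458.4 N·m; T_B = 971.6 N·m.
τ in each portion: τ_AC = 6.56×10^7 Pa, τ_CB = 1.39×10^8 Pa; maximum is in CB.
τ_max = T_CB·r/J = 971.6·0.0164/1.15×10^-7 = 1.389×10^8 Pa.

139 MPa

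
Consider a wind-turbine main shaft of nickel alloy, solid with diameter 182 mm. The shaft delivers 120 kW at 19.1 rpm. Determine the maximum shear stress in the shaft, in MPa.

ω = 2π·19.1/60 = 2.000 rad/s, so T = P/ω = 120×10³ / 2.000 = 60000 N·m.
J = πd⁴/32 = π(0.182)⁴/32 = 1.077×10^-4 m⁴.
τ_max = T·r/J = 60000 × 0.0910 / 1.077×10^-4 = 5.068×10^7 Pa.

50.7 MPa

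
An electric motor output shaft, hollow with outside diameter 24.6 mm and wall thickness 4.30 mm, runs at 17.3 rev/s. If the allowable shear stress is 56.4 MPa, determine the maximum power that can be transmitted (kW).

14.7 kW

J = π(d_o⁴ − d_i⁴)/32 = π(0.0246⁴ − 0.0160⁴)/32 = 2.952×10^-8 m⁴.
T_max = τ_allow·J/r = 5.64×10^7 × 2.952×10^-8 / 0.0123 = 135.4 N·m.
ω = 2π·17.3 = 108.7 rad/s, so P_max = T_max·ω = 1.471×10^4 W.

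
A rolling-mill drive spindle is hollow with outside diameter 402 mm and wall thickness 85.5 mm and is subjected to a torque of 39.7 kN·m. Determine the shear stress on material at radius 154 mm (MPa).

2.68 MPa

J = π(d_o⁴ − d_i⁴)/32 = π(0.402⁴ − 0.231⁴)/32 = 2.284×10^-3 m⁴.
Shear stress varies linearly with radius: τ = T·r/J = 39700 × 0.154 / 2.284×10^-3 = 2.676×10^6 Pa.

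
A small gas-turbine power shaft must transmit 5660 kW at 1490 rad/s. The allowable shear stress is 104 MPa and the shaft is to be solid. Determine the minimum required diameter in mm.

57.1 mm

ω = 1490 rad/s, so T = P/ω = 5660×10³ / 1490 = 3799 N·m.
For a solid shaft τ_max = 16T/(πd³), so d = (16T/(π τ_allow))^(1/3) = (16·3799/(π·1.04×10^8))^(1/3) = 0.05709 m.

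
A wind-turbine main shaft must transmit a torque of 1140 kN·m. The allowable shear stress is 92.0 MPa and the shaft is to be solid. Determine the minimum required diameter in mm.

398 mm

For a solid shaft τ_max = 16T/(πd³), so d = (16T/(π τ_allow))^(1/3) = (16·1.140e6/(π·9.20×10^7))^(1/3) = 0.3981 m.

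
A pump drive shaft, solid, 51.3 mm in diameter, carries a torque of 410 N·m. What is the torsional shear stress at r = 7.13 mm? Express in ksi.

0.624 ksi

J = πd⁴/32 = π(0.0513)⁴/32 = 6.799×10^-7 m⁴.
Shear stress varies linearly with radius: τ = T·r/J = 410.0 × 0.00713 / 6.799×10^-7 = 4.299×10^6 Pa.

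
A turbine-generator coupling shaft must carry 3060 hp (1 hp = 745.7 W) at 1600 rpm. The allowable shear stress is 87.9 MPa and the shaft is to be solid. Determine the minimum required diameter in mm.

92.4 mm

ω = 2π·1600/60 = 167.6 rad/s, so T = P/ω = 3060×745.7 / 167.6 = 13620 N·m.
For a solid shaft τ_max = 16T/(πd³), so d = (16T/(π τ_allow))^(1/3) = (16·13620/(π·8.79×10^7))^(1/3) = 0.09241 m.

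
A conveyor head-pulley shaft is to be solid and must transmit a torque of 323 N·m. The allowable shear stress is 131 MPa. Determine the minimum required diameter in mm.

For a solid shaft τ_max = 16T/(πd³), so d = (16T/(π τ_allow))^(1/3) = (16·323.0/(π·1.31×10^8))^(1/3) = 0.02324 m.

23.2 mm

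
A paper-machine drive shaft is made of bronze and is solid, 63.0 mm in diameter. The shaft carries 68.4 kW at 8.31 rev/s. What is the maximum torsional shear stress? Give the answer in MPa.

ω = 2π·8.31 = 52.21 rad/s, so T = P/ω = 68.4×10³ / 52.21 = 1310 N·m.
J = πd⁴/32 = π(0.0630)⁴/32 = 1.547×10^-6 m⁴.
τ_max = T·r/J = 1310 × 0.0315 / 1.547×10^-6 = 2.668×10^7 Pa.

26.7 MPa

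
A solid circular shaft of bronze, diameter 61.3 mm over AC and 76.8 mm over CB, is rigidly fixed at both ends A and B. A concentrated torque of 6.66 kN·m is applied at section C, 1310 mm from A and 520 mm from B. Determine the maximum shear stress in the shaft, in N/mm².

Compatibility: T_A·a/J_AC = T_B·b/J_CB with T_A + T_B = T₀.
J_AC = 1.39×10^-6 m⁴, J_CB = 3.42×10^-6 m⁴, so T_A = T₀·(J_AC/a)/((J_AC/a)+(J_CB/b)) = 924.1 N·m, T_B = 5736 N·m.
τ in each portion: τ_AC = 2.04×10^7 Pa, τ_CB = 6.45×10^7 Pa; maximum is in CB.
τ_max = T_CB·r/J = 5736·0.0384/3.42×10^-6 = 6.449×10^7 Pa.

64.5 N/mm²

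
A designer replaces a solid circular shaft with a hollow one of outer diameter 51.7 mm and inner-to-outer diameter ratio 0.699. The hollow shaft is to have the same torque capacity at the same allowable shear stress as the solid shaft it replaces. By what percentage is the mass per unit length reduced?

38.7 %

Equal τ_max and T ⇒ the solid shaft needs d_s³ = d_o³(1−k⁴), so d_s = 51.7·(1−0.699⁴)^(1/3) = 47.21 mm.
Area ratio A_h/A_s = d_o²(1−k²)/d_s² = (1−k²)/(1−k⁴)^(2/3) = 0.6134.
Mass saving = 1 − 0.6134 = 38.7 %.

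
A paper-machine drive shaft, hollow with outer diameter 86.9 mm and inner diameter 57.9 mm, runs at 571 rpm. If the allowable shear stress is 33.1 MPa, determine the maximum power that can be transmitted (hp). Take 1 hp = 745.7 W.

J = π(d_o⁴ − d_i⁴)/32 = π(0.0869⁴ − 0.0579⁴)/32 = 4.495×10^-6 m⁴.
T_max = τ_allow·J/r = 3.31×10^7 × 4.495×10^-6 / 0.0435 = 3424 N·m.
ω = 2π·571/60 = 59.79 rad/s, so P_max = T_max·ω = 2.048×10^5 W.

275 hp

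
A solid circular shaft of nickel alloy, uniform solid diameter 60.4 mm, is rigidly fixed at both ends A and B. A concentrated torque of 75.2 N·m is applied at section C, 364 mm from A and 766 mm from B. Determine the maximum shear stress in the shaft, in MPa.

With uniform GJ and both ends fixed, compatibility θ_AC = θ_CB gives T_A·a = T_B·b, together with T_A + T_B = T₀.
T_A = T₀·b/(a+b) = 75.20·766/1130 = 50.98 N·m; T_B = 24.22 N·m.
τ in each portion: τ_AC = 1.18×10^6 Pa, τ_CB = 5.60×10^5 Pa; maximum is in AC.
τ_max = T_AC·r/J = 50.98·0.0302/1.31×10^-6 = 1.178×10^6 Pa.

1.18 MPa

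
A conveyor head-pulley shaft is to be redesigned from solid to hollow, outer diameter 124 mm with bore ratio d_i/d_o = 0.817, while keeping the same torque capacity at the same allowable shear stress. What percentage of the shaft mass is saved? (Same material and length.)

50.7 %

Equal τ_max and T ⇒ the solid shaft needs d_s³ = d_o³(1−k⁴), so d_s = 124·(1−0.817⁴)^(1/3) = 101.9 mm.
Area ratio A_h/A_s = d_o²(1−k²)/d_s² = (1−k²)/(1−k⁴)^(2/3) = 0.4927.
Mass saving = 1 − 0.4927 = 50.7 %.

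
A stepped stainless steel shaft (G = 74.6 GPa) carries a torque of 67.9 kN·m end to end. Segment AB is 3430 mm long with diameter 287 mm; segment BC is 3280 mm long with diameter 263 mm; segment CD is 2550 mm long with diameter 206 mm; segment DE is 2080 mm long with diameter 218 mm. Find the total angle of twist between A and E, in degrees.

J_AB = π(0.287)⁴/32 = 6.66×10^-4 m⁴; J_BC = π(0.263)⁴/32 = 4.70×10^-4 m⁴; J_CD = π(0.206)⁴/32 = 1.77×10^-4 m⁴; J_DE = π(0.218)⁴/32 = 2.22×10^-4 m⁴.
θ = (T/G)·Σ L_i/J_i = (67900/74.6×10⁹)·(3.43/6.66×10^-4 + 3.28/4.70×10^-4 + 2.55/1.77×10^-4 + 2.08/2.22×10^-4) = 0.03271 rad.

1.87°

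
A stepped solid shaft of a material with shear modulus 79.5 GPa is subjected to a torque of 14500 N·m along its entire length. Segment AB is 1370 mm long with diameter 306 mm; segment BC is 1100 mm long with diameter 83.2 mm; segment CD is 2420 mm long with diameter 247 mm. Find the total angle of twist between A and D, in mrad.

44.1 mrad

J_AB = π(0.306)⁴/32 = 8.61×10^-4 m⁴; J_BC = π(0.0832)⁴/32 = 4.70×10^-6 m⁴; J_CD = π(0.247)⁴/32 = 3.65×10^-4 m⁴.
θ = (T/G)·Σ L_i/J_i = (14500/79.5×10⁹)·(1.37/8.61×10^-4 + 1.10/4.70×10^-6 + 2.42/3.65×10^-4) = 0.04415 rad.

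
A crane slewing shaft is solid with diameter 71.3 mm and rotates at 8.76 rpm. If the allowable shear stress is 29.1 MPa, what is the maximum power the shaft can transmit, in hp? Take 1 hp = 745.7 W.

J = πd⁴/32 = π(0.0713)⁴/32 = 2.537×10^-6 m⁴.
T_max = τ_allow·J/r = 2.91×10^7 × 2.537×10^-6 / 0.0357 = 2071 N·m.
ω = 2π·8.76/60 = 0.9173 rad/s, so P_max = T_max·ω = 1900 W.

2.55 hp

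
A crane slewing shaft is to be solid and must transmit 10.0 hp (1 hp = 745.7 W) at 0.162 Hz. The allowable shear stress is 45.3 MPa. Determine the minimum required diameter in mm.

ω = 2π·0.162 = 1.018 rad/s, so T = P/ω = 10.0×745.7 / 1.018 = 7326 N·m.
For a solid shaft τ_max = 16T/(πd³), so d = (16T/(π τ_allow))^(1/3) = (16·7326/(π·4.53×10^7))^(1/3) = 0.09374 m.

93.7 mm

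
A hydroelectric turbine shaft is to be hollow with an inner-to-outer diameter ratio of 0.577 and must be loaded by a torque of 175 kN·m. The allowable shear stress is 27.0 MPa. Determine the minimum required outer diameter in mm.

For a hollow shaft with d_i/d_o = 0.577: τ_max = 16T/(π d_o³ (1−k⁴)), so d_o = [16T/(π τ_allow (1−k⁴))]^(1/3) = [16·175000/(π·2.70×10^7·0.8892)]^(1/3) = 0.3336 m.

334 mm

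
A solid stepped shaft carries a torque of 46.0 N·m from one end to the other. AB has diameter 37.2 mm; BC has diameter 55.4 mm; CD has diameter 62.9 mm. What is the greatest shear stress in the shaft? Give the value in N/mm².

4.55 N/mm²

Under the same torque, τ_max = 16T/(πd³) is largest where d is smallest — segment AB (d = 37.2 mm).
τ_max = 16·46.00/(π·(0.0372)³) = 4.551×10^6 Pa.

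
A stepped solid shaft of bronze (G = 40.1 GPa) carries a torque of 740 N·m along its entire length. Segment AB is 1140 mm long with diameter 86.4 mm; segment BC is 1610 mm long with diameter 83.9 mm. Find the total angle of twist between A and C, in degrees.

0.570°

J_AB = π(0.0864)⁴/32 = 5.47×10^-6 m⁴; J_BC = π(0.0839)⁴/32 = 4.86×10^-6 m⁴.
θ = (T/G)·Σ L_i/J_i = (740.0/40.1×10⁹)·(1.14/5.47×10^-6 + 1.61/4.86×10^-6) = 9.953×10^-3 rad.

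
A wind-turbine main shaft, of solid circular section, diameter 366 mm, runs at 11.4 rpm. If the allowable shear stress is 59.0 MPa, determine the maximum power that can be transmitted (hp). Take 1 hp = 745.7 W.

J = πd⁴/32 = π(0.366)⁴/32 = 1.762×10^-3 m⁴.
T_max = τ_allow·J/r = 5.90×10^7 × 1.762×10^-3 / 0.183 = 568000 N·m.
ω = 2π·11.4/60 = 1.194 rad/s, so P_max = T_max·ω = 6.780×10^5 W.

909 hp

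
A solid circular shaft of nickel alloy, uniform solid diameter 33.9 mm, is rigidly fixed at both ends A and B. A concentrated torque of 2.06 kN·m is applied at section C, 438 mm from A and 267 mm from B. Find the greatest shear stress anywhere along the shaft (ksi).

24.3 ksi

With uniform GJ and both ends fixed, compatibility θ_AC = θ_CB gives T_A·a = T_B·b, together with T_A + T_B = T₀.
T_A = T₀·b/(a+b) = 2060·267/705.0 = 780.2 N·m; T_B = 1280 N·m.
τ in each portion: τ_AC = 1.02×10^8 Pa, τ_CB = 1.67×10^8 Pa; maximum is in CB.
τ_max = T_CB·r/J = 1280·0.0169/1.30×10^-7 = 1.673×10^8 Pa.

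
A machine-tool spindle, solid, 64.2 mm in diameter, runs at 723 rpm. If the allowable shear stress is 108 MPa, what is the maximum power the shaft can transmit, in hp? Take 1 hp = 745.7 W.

570 hp

J = πd⁴/32 = π(0.0642)⁴/32 = 1.668×10^-6 m⁴.
T_max = τ_allow·J/r = 1.08×10^8 × 1.668×10^-6 / 0.0321 = 5611 N·m.
ω = 2π·723/60 = 75.71 rad/s, so P_max = T_max·ω = 4.248×10^5 W.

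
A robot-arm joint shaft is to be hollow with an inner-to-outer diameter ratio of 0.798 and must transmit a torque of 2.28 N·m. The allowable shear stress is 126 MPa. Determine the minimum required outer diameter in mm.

5.37 mm

For a hollow shaft with d_i/d_o = 0.798: τ_max = 16T/(π d_o³ (1−k⁴)), so d_o = [16T/(π τ_allow (1−k⁴))]^(1/3) = [16·2.280/(π·1.26×10^8·0.5945)]^(1/3) = 0.005372 m.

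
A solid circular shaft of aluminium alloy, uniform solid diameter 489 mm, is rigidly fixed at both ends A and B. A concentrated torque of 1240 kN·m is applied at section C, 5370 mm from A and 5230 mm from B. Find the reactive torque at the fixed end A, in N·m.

With uniform GJ and both ends fixed, compatibility θ_AC = θ_CB gives T_A·a = T_B·b, together with T_A + T_B = T₀.
T_A = T₀·b/(a+b) = 1.240e6·5230/10600 = 611800 N·m; T_B = 628200 N·m.

612000 N·m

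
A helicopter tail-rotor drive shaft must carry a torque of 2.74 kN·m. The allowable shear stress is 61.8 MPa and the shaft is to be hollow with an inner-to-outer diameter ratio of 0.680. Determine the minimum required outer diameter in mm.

For a hollow shaft with d_i/d_o = 0.680: τ_max = 16T/(π d_o³ (1−k⁴)), so d_o = [16T/(π τ_allow (1−k⁴))]^(1/3) = [16·2740/(π·6.18×10^7·0.7862)]^(1/3) = 0.06598 m.

66.0 mm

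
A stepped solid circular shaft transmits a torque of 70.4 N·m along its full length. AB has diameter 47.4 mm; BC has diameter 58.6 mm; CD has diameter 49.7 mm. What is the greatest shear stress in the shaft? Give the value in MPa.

3.37 MPa

Under the same torque, τ_max = 16T/(πd³) is largest where d is smallest — segment AB (d = 47.4 mm).
τ_max = 16·70.40/(π·(0.0474)³) = 3.367×10^6 Pa.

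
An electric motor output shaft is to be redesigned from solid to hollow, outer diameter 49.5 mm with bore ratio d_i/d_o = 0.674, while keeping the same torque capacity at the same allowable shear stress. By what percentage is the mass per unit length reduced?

36.3 %

Equal τ_max and T ⇒ the solid shaft needs d_s³ = d_o³(1−k⁴), so d_s = 49.5·(1−0.674⁴)^(1/3) = 45.83 mm.
Area ratio A_h/A_s = d_o²(1−k²)/d_s² = (1−k²)/(1−k⁴)^(2/3) = 0.6366.
Mass saving = 1 − 0.6366 = 36.3 %.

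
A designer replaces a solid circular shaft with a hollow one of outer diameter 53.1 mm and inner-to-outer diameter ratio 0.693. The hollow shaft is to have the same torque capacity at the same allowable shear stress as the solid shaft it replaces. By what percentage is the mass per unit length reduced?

Equal τ_max and T ⇒ the solid shaft needs d_s³ = d_o³(1−k⁴), so d_s = 53.1·(1−0.693⁴)^(1/3) = 48.66 mm.
Area ratio A_h/A_s = d_o²(1−k²)/d_s² = (1−k²)/(1−k⁴)^(2/3) = 0.6190.
Mass saving = 1 − 0.6190 = 38.1 %.

38.1 %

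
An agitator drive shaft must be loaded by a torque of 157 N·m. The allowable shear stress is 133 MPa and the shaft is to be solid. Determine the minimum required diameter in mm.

For a solid shaft τ_max = 16T/(πd³), so d = (16T/(π τ_allow))^(1/3) = (16·157.0/(π·1.33×10^8))^(1/3) = 0.01818 m.

18.2 mm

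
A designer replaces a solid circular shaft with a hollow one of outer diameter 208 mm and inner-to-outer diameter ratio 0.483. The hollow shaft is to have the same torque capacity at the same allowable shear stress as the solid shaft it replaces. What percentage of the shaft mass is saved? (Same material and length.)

20.4 %

Equal τ_max and T ⇒ the solid shaft needs d_s³ = d_o³(1−k⁴), so d_s = 208·(1−0.483⁴)^(1/3) = 204.2 mm.
Area ratio A_h/A_s = d_o²(1−k²)/d_s² = (1−k²)/(1−k⁴)^(2/3) = 0.7959.
Mass saving = 1 − 0.7959 = 20.4 %.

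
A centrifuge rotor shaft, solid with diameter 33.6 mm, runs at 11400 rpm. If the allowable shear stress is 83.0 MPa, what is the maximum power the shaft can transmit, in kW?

738 kW

J = πd⁴/32 = π(0.0336)⁴/32 = 1.251×10^-7 m⁴.
T_max = τ_allow·J/r = 8.30×10^7 × 1.251×10^-7 / 0.0168 = 618.2 N·m.
ω = 2π·11400/60 = 1194 rad/s, so P_max = T_max·ω = 7.380×10^5 W.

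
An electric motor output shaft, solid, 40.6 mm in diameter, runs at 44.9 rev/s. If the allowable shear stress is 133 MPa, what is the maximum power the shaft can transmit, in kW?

J = πd⁴/32 = π(0.0406)⁴/32 = 2.667×10^-7 m⁴.
T_max = τ_allow·J/r = 1.33×10^8 × 2.667×10^-7 / 0.0203 = 1748 N·m.
ω = 2π·44.9 = 282.1 rad/s, so P_max = T_max·ω = 4.930×10^5 W.

493 kW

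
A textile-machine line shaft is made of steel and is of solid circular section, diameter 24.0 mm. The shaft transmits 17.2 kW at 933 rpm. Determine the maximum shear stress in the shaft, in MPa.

ω = 2π·933/60 = 97.70 rad/s, so T = P/ω = 17.2×10³ / 97.70 = 176.0 N·m.
J = πd⁴/32 = π(0.0240)⁴/32 = 3.257×10^-8 m⁴.
τ_max = T·r/J = 176.0 × 0.0120 / 3.257×10^-8 = 6.486×10^7 Pa.

64.9 MPa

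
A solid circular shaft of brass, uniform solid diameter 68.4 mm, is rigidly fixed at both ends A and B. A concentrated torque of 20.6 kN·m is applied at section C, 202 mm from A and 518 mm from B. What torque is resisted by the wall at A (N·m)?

With uniform GJ and both ends fixed, compatibility θ_AC = θ_CB gives T_A·a = T_B·b, together with T_A + T_B = T₀.
T_A = T₀·b/(a+b) = 20600·518/720.0 = 14820 N·m; T_B = 5779 N·m.

14800 N·m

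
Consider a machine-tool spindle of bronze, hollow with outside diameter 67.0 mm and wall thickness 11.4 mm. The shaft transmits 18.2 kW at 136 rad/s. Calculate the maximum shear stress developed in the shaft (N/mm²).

2.80 N/mm²

ω = 136 rad/s, so T = P/ω = 18.2×10³ / 136.0 = 133.8 N·m.
J = π(d_o⁴ − d_i⁴)/32 = π(0.0670⁴ − 0.0442⁴)/32 = 1.604×10^-6 m⁴.
τ_max = T·r/J = 133.8 × 0.0335 / 1.604×10^-6 = 2.796×10^6 Pa.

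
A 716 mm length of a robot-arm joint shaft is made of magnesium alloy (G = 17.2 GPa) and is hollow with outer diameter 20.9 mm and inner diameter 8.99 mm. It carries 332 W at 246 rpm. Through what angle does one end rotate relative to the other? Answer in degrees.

ω = 2π·246/60 = 25.76 rad/s, so T = P/ω = 332 / 25.76 = 12.89 N·m.
J = π(d_o⁴ − d_i⁴)/32 = π(0.0209⁴ − 0.00899⁴)/32 = 1.809×10^-8 m⁴.
θ = T·L/(G·J) = 12.89 × 0.716 / (17.2×10⁹ × 1.809×10^-8) = 0.02966 rad.

1.70°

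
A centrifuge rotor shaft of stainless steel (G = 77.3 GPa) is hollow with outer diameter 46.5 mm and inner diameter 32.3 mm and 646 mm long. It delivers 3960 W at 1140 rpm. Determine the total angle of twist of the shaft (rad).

7.87e-4 rad

ω = 2π·1140/60 = 119.4 rad/s, so T = P/ω = 3960 / 119.4 = 33.17 N·m.
J = π(d_o⁴ − d_i⁴)/32 = π(0.0465⁴ − 0.0323⁴)/32 = 3.521×10^-7 m⁴.
θ = T·L/(G·J) = 33.17 × 0.646 / (77.3×10⁹ × 3.521×10^-7) = 7.872×10^-4 rad.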